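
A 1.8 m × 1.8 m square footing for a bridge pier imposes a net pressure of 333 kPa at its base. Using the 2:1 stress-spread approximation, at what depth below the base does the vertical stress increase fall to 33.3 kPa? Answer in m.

2:1 spreading — at depth z the loaded area has grown by z in each plan dimension:
qB²/(B+z)² = Δσ_z ⇒ z = B(√(q/Δσ_z) − 1) = 1.8×(√(333/33.3) − 1) = 3.892 m

z ≈ 3.89 m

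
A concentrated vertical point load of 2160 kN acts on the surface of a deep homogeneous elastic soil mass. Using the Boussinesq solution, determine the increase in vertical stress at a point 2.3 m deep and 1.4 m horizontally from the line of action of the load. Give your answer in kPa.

Boussinesq vertical stress below a point load on an elastic half-space:
Δσ_z = 3P/(2πz²) · [1 + (r/z)²]^(−5/2)
r/z = 1.4/2.3 = 0.6087; [1+(r/z)²]^(−5/2) = 0.45477.
Δσ_z = 3×2160/(2π×2.3²) × 0.45477 = 194.96 × 0.45477 = 88.66 kPa

Δσ_z ≈ 88.7 kPa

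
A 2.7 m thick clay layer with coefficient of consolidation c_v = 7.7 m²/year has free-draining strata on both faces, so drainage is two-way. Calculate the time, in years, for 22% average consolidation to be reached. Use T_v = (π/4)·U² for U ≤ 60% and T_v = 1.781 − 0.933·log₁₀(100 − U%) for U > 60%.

Drainage path length: H_d = H/2 = 1.35 m (double drainage).
U ≤ 60%: T_v = (π/4)·U² = (π/4)×0.22² = 0.038013.
t = T_v·H_d²/c_v = 0.038013×1.35²/7.7 = 0.008997 years.

t ≈ 0.009 years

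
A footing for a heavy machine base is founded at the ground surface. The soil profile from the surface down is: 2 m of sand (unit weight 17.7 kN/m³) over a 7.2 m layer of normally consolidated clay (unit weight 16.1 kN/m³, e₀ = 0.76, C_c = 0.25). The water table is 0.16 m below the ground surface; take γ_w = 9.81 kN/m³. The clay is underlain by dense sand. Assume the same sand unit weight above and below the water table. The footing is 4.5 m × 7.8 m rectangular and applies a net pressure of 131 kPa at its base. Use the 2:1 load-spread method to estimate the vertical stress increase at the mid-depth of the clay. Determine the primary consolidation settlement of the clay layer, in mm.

S_c ≈ 273 mm

Mid-depth of clay below the ground surface: z = 2 + 7.2/2 = 5.6 m.
Total vertical stress at mid-clay: σ_v = 17.7×2 + 16.1×3.6 = 93.36 kPa.
Pore pressure: u = 9.81×(5.6 − 0.16) = 53.366 kPa.
Initial effective stress: σ'_0 = σ_v − u = 93.36 − 53.366 = 39.994 kPa.
Stress increase at mid-clay by the 2:1 spreading method:
Δσ = qBL/((B+z)(L+z)) = 131×4.5×7.8/((4.5+5.6)(7.8+5.6)) = 33.974 kPa
Final effective stress: σ'_f = σ'_0 + Δσ = 39.994 + 33.974 = 73.968 kPa.
Normally consolidated clay, so the full stress increment lies on the virgin compression line:
S_c = C_c·H/(1+e₀)·log₁₀(σ'_f/σ'_0) = 0.25×7.2/(1+0.76)×log₁₀(73.968/39.994)
    = 1.0227 × 0.26705 = 0.2731 m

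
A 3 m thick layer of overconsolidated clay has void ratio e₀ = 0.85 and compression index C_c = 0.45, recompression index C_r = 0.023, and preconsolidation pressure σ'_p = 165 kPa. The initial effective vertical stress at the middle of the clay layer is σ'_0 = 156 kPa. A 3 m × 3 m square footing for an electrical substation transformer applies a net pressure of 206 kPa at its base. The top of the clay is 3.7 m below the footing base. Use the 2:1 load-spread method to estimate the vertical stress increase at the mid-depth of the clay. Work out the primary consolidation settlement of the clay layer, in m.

S_c ≈ 0.0347 m

Mid-depth of clay below the footing base: z = 3.7 + 3/2 = 5.2 m.
Stress increase at mid-clay by the 2:1 spreading method:
Δσ = qBL/((B+z)(L+z)) = 206×3×3/((3+5.2)(3+5.2)) = 27.573 kPa
Final effective stress: σ'_f = 156 + 27.573 = 183.57 kPa.
σ'_f = 183.57 > σ'_p = 165 kPa, so the stress path crosses the preconsolidation pressure — recompression up to σ'_p, then virgin compression beyond:
S_c = H/(1+e₀)·[C_r·log₁₀(σ'_p/σ'_0) + C_c·log₁₀(σ'_f/σ'_p)]
    = 3/1.85 × [0.023×log₁₀(165/156) + 0.45×log₁₀(183.57/165)]
    = 1.6216 × [0.00056026 + 0.020843] = 0.03471 m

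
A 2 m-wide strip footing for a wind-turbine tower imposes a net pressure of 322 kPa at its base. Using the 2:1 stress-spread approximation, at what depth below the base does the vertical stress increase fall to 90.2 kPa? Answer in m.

2:1 spreading — at depth z the loaded area has grown by z in each plan dimension:
qB/(B+z) = Δσ_z ⇒ z = qB/Δσ_z − B = 322×2/90.2 − 2 = 5.14 m

z ≈ 5.14 m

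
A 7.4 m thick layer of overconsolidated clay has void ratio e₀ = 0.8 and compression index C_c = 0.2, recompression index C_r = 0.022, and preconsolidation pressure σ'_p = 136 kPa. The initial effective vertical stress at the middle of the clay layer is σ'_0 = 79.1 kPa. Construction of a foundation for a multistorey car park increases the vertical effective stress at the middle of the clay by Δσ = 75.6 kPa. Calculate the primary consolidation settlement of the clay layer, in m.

S_c ≈ 0.0673 m

Final effective stress: σ'_f = 79.1 + 75.6 = 154.7 kPa.
σ'_f = 154.7 > σ'_p = 136 kPa, so the stress path crosses the preconsolidation pressure — recompression up to σ'_p, then virgin compression beyond:
S_c = H/(1+e₀)·[C_r·log₁₀(σ'_p/σ'_0) + C_c·log₁₀(σ'_f/σ'_p)]
    = 7.4/1.8 × [0.022×log₁₀(136/79.1) + 0.2×log₁₀(154.7/136)]
    = 4.1111 × [0.005178 + 0.01119] = 0.06729 m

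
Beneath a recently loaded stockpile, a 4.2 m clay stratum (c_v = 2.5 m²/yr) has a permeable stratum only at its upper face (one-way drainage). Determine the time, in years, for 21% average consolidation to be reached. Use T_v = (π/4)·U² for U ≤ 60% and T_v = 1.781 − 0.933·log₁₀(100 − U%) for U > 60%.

Drainage path length: H_d = H = 4.2 m (single drainage).
U ≤ 60%: T_v = (π/4)·U² = (π/4)×0.21² = 0.034636.
t = T_v·H_d²/c_v = 0.034636×4.2²/2.5 = 0.2444 years.

t ≈ 0.244 years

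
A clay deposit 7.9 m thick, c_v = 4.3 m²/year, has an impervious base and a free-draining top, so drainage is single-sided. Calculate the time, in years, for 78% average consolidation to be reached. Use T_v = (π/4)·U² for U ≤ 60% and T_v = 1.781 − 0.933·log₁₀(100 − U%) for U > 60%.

Drainage path length: H_d = H = 7.9 m (single drainage).
U > 60%: T_v = 1.781 − 0.933·log₁₀(100 − 78) = 0.52852.
t = T_v·H_d²/c_v = 0.52852×7.9²/4.3 = 7.671 years.

t ≈ 7.67 years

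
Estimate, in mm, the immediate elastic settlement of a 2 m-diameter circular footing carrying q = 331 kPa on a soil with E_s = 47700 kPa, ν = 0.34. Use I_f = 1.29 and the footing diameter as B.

Immediate (elastic) settlement: S_e = q·B·(1−ν²)/E_s · I_f.
S_e = 331 × 2 × (1 − 0.34²) / 47700 × 1.29
    = 331 × 2 × 0.8844 / 47700 × 1.29
    = 0.01583 m = 15.83 mm

S_e ≈ 15.8 mm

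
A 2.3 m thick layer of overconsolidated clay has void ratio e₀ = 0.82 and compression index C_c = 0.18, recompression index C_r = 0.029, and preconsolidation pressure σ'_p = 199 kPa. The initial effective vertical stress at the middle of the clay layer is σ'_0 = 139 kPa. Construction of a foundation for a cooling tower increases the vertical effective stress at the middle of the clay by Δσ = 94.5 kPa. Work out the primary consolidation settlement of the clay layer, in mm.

Final effective stress: σ'_f = 139 + 94.5 = 233.5 kPa.
σ'_f = 233.5 > σ'_p = 199 kPa, so the stress path crosses the preconsolidation pressure — recompression up to σ'_p, then virgin compression beyond:
S_c = H/(1+e₀)·[C_r·log₁₀(σ'_p/σ'_0) + C_c·log₁₀(σ'_f/σ'_p)]
    = 2.3/1.82 × [0.029×log₁₀(199/139) + 0.18×log₁₀(233.5/199)]
    = 1.2637 × [0.0045193 + 0.012498] = 0.0215 m

S_c ≈ 21.5 mm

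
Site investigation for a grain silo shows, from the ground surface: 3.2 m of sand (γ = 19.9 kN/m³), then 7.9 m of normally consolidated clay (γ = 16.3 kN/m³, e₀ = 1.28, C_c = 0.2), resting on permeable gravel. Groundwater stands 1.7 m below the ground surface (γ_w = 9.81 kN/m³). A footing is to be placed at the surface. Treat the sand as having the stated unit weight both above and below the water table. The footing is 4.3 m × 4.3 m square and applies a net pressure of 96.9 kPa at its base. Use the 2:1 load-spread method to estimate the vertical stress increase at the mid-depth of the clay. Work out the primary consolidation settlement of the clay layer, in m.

S_c ≈ 0.0506 m

Mid-depth of clay below the ground surface: z = 3.2 + 7.9/2 = 7.15 m.
Total vertical stress at mid-clay: σ_v = 19.9×3.2 + 16.3×3.95 = 128.06 kPa.
Pore pressure: u = 9.81×(7.15 − 1.7) = 53.465 kPa.
Initial effective stress: σ'_0 = σ_v − u = 128.06 − 53.465 = 74.595 kPa.
Stress increase at mid-clay by the 2:1 spreading method:
Δσ = qBL/((B+z)(L+z)) = 96.9×4.3×4.3/((4.3+7.15)(4.3+7.15)) = 13.666 kPa
Final effective stress: σ'_f = σ'_0 + Δσ = 74.595 + 13.666 = 88.261 kPa.
Normally consolidated clay, so the full stress increment lies on the virgin compression line:
S_c = C_c·H/(1+e₀)·log₁₀(σ'_f/σ'_0) = 0.2×7.9/(1+1.28)×log₁₀(88.261/74.595)
    = 0.69298 × 0.073059 = 0.05063 m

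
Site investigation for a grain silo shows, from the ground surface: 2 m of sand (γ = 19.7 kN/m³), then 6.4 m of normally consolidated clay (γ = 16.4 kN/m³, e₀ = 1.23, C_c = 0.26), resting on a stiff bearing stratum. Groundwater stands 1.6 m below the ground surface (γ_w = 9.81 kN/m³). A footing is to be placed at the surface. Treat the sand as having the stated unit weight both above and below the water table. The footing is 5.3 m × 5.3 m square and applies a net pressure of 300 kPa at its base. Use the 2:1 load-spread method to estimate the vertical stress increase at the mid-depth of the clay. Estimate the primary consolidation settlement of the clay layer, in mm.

S_c ≈ 277 mm

Mid-depth of clay below the ground surface: z = 2 + 6.4/2 = 5.2 m.
Total vertical stress at mid-clay: σ_v = 19.7×2 + 16.4×3.2 = 91.88 kPa.
Pore pressure: u = 9.81×(5.2 − 1.6) = 35.316 kPa.
Initial effective stress: σ'_0 = σ_v − u = 91.88 − 35.316 = 56.564 kPa.
Stress increase at mid-clay by the 2:1 spreading method:
Δσ = qBL/((B+z)(L+z)) = 300×5.3×5.3/((5.3+5.2)(5.3+5.2)) = 76.435 kPa
Final effective stress: σ'_f = σ'_0 + Δσ = 56.564 + 76.435 = 133 kPa.
Normally consolidated clay, so the full stress increment lies on the virgin compression line:
S_c = C_c·H/(1+e₀)·log₁₀(σ'_f/σ'_0) = 0.26×6.4/(1+1.23)×log₁₀(133/56.564)
    = 0.74619 × 0.37131 = 0.2771 m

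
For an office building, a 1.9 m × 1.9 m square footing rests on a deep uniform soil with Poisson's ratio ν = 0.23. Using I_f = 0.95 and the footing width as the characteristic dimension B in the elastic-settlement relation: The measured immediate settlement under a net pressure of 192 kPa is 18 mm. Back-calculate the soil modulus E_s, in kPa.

S_e = q·B·(1−ν²)/E_s · I_f  ⇒  E_s = q·B·(1−ν²)·I_f / S_e.
E_s = 192 × 1.9 × 0.9471 × 0.95 / 0.018 = 18230 kPa

E_s ≈ 18200 kPa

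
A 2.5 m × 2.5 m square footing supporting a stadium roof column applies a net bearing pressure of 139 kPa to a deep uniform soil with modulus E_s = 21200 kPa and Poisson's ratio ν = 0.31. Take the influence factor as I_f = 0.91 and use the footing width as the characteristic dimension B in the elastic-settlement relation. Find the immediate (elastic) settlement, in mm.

Immediate (elastic) settlement: S_e = q·B·(1−ν²)/E_s · I_f.
S_e = 139 × 2.5 × (1 − 0.31²) / 21200 × 0.91
    = 139 × 2.5 × 0.9039 / 21200 × 0.91
    = 0.01348 m = 13.48 mm

S_e ≈ 13.5 mm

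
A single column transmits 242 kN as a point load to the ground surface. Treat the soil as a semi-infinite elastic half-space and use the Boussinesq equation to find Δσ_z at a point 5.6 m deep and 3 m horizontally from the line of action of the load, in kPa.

Boussinesq vertical stress below a point load on an elastic half-space:
Δσ_z = 3P/(2πz²) · [1 + (r/z)²]^(−5/2)
r/z = 3/5.6 = 0.53571; [1+(r/z)²]^(−5/2) = 0.53218.
Δσ_z = 3×242/(2π×5.6²) × 0.53218 = 3.6845 × 0.53218 = 1.961 kPa

Δσ_z ≈ 1.96 kPa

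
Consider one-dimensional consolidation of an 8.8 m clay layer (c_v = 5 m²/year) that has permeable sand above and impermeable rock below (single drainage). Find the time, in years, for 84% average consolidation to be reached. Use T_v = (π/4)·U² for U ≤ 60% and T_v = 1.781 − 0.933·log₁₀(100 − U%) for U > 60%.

Drainage path length: H_d = H = 8.8 m (single drainage).
U > 60%: T_v = 1.781 − 0.933·log₁₀(100 − 84) = 0.65756.
t = T_v·H_d²/c_v = 0.65756×8.8²/5 = 10.18 years.

t ≈ 10.2 years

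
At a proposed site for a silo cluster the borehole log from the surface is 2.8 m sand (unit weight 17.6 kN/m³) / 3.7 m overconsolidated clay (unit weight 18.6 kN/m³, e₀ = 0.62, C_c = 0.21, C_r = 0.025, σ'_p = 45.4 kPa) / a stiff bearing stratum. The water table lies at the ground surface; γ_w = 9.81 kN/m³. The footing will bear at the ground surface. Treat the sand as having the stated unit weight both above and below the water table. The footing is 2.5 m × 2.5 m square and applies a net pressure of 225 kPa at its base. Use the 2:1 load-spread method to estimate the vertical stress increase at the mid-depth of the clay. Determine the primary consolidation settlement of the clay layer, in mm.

Mid-depth of clay below the ground surface: z = 2.8 + 3.7/2 = 4.65 m.
Total vertical stress at mid-clay: σ_v = 17.6×2.8 + 18.6×1.85 = 83.69 kPa.
Pore pressure: u = 9.81×(4.65 − 0) = 45.617 kPa.
Initial effective stress: σ'_0 = σ_v − u = 83.69 − 45.617 = 38.073 kPa.
Stress increase at mid-clay by the 2:1 spreading method:
Δσ = qBL/((B+z)(L+z)) = 225×2.5×2.5/((2.5+4.65)(2.5+4.65)) = 27.507 kPa
Final effective stress: σ'_f = 38.073 + 27.507 = 65.58 kPa.
σ'_f = 65.58 > σ'_p = 45.4 kPa, so the stress path crosses the preconsolidation pressure — recompression up to σ'_p, then virgin compression beyond:
S_c = H/(1+e₀)·[C_r·log₁₀(σ'_p/σ'_0) + C_c·log₁₀(σ'_f/σ'_p)]
    = 3.7/1.62 × [0.025×log₁₀(45.4/38.073) + 0.21×log₁₀(65.58/45.4)]
    = 2.284 × [0.001911 + 0.03354] = 0.08097 m

S_c ≈ 81 mm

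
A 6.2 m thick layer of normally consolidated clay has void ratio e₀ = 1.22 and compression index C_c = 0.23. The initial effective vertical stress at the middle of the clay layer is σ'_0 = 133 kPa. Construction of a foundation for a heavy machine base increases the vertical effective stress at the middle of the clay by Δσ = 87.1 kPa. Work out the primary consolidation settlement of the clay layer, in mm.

Final effective stress: σ'_f = σ'_0 + Δσ = 133 + 87.1 = 220.1 kPa.
Normally consolidated clay, so the full stress increment lies on the virgin compression line:
S_c = C_c·H/(1+e₀)·log₁₀(σ'_f/σ'_0) = 0.23×6.2/(1+1.22)×log₁₀(220.1/133)
    = 0.64234 × 0.21877 = 0.1405 m

S_c ≈ 141 mm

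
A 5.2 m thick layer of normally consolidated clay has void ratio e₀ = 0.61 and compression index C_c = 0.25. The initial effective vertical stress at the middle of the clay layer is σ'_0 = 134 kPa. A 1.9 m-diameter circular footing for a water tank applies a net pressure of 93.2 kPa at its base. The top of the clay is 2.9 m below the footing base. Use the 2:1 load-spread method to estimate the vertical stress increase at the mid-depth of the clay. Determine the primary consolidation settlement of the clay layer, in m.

S_c ≈ 0.0157 m

Mid-depth of clay below the footing base: z = 2.9 + 5.2/2 = 5.5 m.
Stress increase at mid-clay by the 2:1 spreading method:
Δσ ≈ qD²/(D+z)² = 93.2×1.9²/(1.9+5.5)² = 6.1441 kPa
Final effective stress: σ'_f = σ'_0 + Δσ = 134 + 6.1441 = 140.14 kPa.
Normally consolidated clay, so the full stress increment lies on the virgin compression line:
S_c = C_c·H/(1+e₀)·log₁₀(σ'_f/σ'_0) = 0.25×5.2/(1+0.61)×log₁₀(140.14/134)
    = 0.80745 × 0.019457 = 0.01571 m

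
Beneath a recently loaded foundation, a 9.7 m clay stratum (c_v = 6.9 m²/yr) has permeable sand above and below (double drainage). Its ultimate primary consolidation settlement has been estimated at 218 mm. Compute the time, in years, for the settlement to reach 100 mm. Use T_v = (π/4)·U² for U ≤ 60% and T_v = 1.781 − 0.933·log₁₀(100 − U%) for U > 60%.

t ≈ 0.563 years

Drainage path length: H_d = H/2 = 4.85 m (double drainage).
U = S(t)/S_ult = 100/218 = 0.4587.
U ≤ 60%: T_v = (π/4)·U² = (π/4)×0.45872² = 0.16526.
t = T_v·H_d²/c_v = 0.16526×4.85²/6.9 = 0.5634 years.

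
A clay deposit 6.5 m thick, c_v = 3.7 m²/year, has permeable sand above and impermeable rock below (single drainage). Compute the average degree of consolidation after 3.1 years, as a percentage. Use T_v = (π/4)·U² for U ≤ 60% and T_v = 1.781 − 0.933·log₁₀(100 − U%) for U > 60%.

Drainage path length: H_d = H = 6.5 m (single drainage).
T_v = c_v·t/H_d² = 3.7×3.1/6.5² = 0.27148.
T_v = 0.27148 corresponds to the U ≤ 60% branch:
U = √(4T_v/π) = 0.5879

U ≈ 58.8 %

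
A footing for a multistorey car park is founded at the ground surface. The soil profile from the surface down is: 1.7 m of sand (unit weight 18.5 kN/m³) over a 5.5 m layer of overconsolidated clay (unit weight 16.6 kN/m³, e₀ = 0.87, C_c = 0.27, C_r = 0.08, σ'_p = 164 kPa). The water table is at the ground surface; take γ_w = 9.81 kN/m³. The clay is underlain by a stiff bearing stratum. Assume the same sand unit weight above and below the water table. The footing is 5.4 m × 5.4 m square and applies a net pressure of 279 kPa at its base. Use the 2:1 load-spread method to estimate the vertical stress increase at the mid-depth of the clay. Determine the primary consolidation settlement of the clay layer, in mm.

Mid-depth of clay below the ground surface: z = 1.7 + 5.5/2 = 4.45 m.
Total vertical stress at mid-clay: σ_v = 18.5×1.7 + 16.6×2.75 = 77.1 kPa.
Pore pressure: u = 9.81×(4.45 − 0) = 43.655 kPa.
Initial effective stress: σ'_0 = σ_v − u = 77.1 − 43.655 = 33.445 kPa.
Stress increase at mid-clay by the 2:1 spreading method:
Δσ = qBL/((B+z)(L+z)) = 279×5.4×5.4/((5.4+4.45)(5.4+4.45)) = 83.853 kPa
Final effective stress: σ'_f = 33.445 + 83.853 = 117.3 kPa.
σ'_f = 117.3 ≤ σ'_p = 164 kPa, so the clay remains overconsolidated and only the recompression index applies:
S_c = C_r·H/(1+e₀)·log₁₀(σ'_f/σ'_0) = 0.08×5.5/1.87×log₁₀(117.3/33.445)
    = 0.2353 × 0.54497 = 0.1282 m

S_c ≈ 128 mm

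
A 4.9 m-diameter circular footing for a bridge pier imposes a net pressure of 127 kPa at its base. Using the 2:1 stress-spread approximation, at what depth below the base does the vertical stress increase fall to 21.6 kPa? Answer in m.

z ≈ 6.98 m

2:1 spreading — at depth z the loaded area has grown by z in each plan dimension:
qD²/(D+z)² = Δσ_z ⇒ z = D(√(q/Δσ_z) − 1) = 4.9×(√(127/21.6) − 1) = 6.981 m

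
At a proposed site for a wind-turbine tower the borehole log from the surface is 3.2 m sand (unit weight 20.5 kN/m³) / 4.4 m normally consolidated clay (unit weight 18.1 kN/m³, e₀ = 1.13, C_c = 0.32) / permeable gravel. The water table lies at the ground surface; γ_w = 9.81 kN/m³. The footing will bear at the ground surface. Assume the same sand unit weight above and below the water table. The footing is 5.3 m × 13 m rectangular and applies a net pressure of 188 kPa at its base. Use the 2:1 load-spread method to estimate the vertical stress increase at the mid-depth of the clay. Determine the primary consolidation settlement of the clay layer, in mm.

Mid-depth of clay below the ground surface: z = 3.2 + 4.4/2 = 5.4 m.
Total vertical stress at mid-clay: σ_v = 20.5×3.2 + 18.1×2.2 = 105.42 kPa.
Pore pressure: u = 9.81×(5.4 − 0) = 52.974 kPa.
Initial effective stress: σ'_0 = σ_v − u = 105.42 − 52.974 = 52.446 kPa.
Stress increase at mid-clay by the 2:1 spreading method:
Δσ = qBL/((B+z)(L+z)) = 188×5.3×13/((5.3+5.4)(13+5.4)) = 65.792 kPa
Final effective stress: σ'_f = σ'_0 + Δσ = 52.446 + 65.792 = 118.24 kPa.
Normally consolidated clay, so the full stress increment lies on the virgin compression line:
S_c = C_c·H/(1+e₀)·log₁₀(σ'_f/σ'_0) = 0.32×4.4/(1+1.13)×log₁₀(118.24/52.446)
    = 0.66103 × 0.35305 = 0.2334 m

S_c ≈ 233 mm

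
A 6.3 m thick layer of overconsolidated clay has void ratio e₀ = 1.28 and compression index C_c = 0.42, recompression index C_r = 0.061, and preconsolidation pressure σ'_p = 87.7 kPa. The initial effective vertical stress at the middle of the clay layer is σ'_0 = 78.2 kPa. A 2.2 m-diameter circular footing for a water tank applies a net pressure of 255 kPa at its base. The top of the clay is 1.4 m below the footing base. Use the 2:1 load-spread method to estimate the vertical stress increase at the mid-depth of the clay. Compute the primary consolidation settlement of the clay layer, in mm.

S_c ≈ 101 mm

Mid-depth of clay below the footing base: z = 1.4 + 6.3/2 = 4.55 m.
Stress increase at mid-clay by the 2:1 spreading method:
Δσ ≈ qD²/(D+z)² = 255×2.2²/(2.2+4.55)² = 27.088 kPa
Final effective stress: σ'_f = 78.2 + 27.088 = 105.29 kPa.
σ'_f = 105.29 > σ'_p = 87.7 kPa, so the stress path crosses the preconsolidation pressure — recompression up to σ'_p, then virgin compression beyond:
S_c = H/(1+e₀)·[C_r·log₁₀(σ'_p/σ'_0) + C_c·log₁₀(σ'_f/σ'_p)]
    = 6.3/2.28 × [0.061×log₁₀(87.7/78.2) + 0.42×log₁₀(105.29/87.7)]
    = 2.7632 × [0.0030374 + 0.033343] = 0.1005 m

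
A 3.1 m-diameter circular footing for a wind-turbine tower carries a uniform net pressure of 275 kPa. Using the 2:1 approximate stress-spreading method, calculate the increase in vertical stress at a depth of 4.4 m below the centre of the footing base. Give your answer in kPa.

Δσ_z ≈ 47 kPa

By the 2:1 method the load spreads at 1 horizontal : 2 vertical, so at depth z the loaded area has grown by z in each plan dimension:
Δσ ≈ qD²/(D+z)² = 275×3.1²/(3.1+4.4)² = 46.982 kPa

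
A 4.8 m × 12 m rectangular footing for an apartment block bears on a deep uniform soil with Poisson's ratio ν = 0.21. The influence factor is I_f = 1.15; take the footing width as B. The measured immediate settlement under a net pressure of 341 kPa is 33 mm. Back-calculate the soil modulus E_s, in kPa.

E_s ≈ 54500 kPa

S_e = q·B·(1−ν²)/E_s · I_f  ⇒  E_s = q·B·(1−ν²)·I_f / S_e.
E_s = 341 × 4.8 × 0.9559 × 1.15 / 0.033 = 54520 kPa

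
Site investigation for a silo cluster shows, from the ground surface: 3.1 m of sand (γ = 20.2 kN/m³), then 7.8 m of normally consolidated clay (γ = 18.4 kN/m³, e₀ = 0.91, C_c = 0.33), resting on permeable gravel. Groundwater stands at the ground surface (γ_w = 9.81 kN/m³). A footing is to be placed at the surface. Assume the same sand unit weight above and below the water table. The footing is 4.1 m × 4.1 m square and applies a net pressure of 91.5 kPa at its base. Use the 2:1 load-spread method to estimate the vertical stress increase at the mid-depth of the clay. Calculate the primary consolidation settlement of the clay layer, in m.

Mid-depth of clay below the ground surface: z = 3.1 + 7.8/2 = 7 m.
Total vertical stress at mid-clay: σ_v = 20.2×3.1 + 18.4×3.9 = 134.38 kPa.
Pore pressure: u = 9.81×(7 − 0) = 68.67 kPa.
Initial effective stress: σ'_0 = σ_v − u = 134.38 − 68.67 = 65.71 kPa.
Stress increase at mid-clay by the 2:1 spreading method:
Δσ = qBL/((B+z)(L+z)) = 91.5×4.1×4.1/((4.1+7)(4.1+7)) = 12.484 kPa
Final effective stress: σ'_f = σ'_0 + Δσ = 65.71 + 12.484 = 78.194 kPa.
Normally consolidated clay, so the full stress increment lies on the virgin compression line:
S_c = C_c·H/(1+e₀)·log₁₀(σ'_f/σ'_0) = 0.33×7.8/(1+0.91)×log₁₀(78.194/65.71)
    = 1.3476 × 0.075542 = 0.1018 m

S_c ≈ 0.102 m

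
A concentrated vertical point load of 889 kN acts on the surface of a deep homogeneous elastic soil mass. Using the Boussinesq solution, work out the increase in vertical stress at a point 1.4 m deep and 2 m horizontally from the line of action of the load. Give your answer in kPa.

Boussinesq vertical stress below a point load on an elastic half-space:
Δσ_z = 3P/(2πz²) · [1 + (r/z)²]^(−5/2)
r/z = 2/1.4 = 1.4286; [1+(r/z)²]^(−5/2) = 0.062019.
Δσ_z = 3×889/(2π×1.4²) × 0.062019 = 216.56 × 0.062019 = 13.43 kPa

Δσ_z ≈ 13.4 kPa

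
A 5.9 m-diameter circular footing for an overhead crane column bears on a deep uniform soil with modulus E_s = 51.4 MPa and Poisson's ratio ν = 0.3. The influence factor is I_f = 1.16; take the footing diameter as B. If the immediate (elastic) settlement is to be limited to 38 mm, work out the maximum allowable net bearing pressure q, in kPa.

E_s = 51.4 MPa = 51400 kPa.
S_e = q·B·(1−ν²)/E_s · I_f  ⇒  q = S_e·E_s / (B·(1−ν²)·I_f).
q = 0.038 × 51400 / (5.9 × 0.91 × 1.16) = 313.6 kPa

q ≈ 314 kPa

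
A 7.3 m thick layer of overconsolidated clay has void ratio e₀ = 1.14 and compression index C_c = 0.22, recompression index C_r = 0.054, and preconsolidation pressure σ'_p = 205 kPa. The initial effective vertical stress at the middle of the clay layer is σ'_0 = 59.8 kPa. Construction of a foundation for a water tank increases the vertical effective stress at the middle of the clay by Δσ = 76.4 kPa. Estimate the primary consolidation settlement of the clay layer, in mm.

Final effective stress: σ'_f = 59.8 + 76.4 = 136.2 kPa.
σ'_f = 136.2 ≤ σ'_p = 205 kPa, so the clay remains overconsolidated and only the recompression index applies:
S_c = C_r·H/(1+e₀)·log₁₀(σ'_f/σ'_0) = 0.054×7.3/2.14×log₁₀(136.2/59.8)
    = 0.1842 × 0.35748 = 0.06585 m

S_c ≈ 65.8 mm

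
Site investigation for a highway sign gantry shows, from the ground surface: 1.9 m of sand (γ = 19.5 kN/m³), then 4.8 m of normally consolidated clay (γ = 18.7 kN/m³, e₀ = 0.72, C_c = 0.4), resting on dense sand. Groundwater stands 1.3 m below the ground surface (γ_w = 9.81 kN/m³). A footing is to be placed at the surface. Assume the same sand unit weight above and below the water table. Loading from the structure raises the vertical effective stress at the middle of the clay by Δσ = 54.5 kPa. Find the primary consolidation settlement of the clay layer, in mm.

S_c ≈ 345 mm

Mid-depth of clay below the ground surface: z = 1.9 + 4.8/2 = 4.3 m.
Total vertical stress at mid-clay: σ_v = 19.5×1.9 + 18.7×2.4 = 81.93 kPa.
Pore pressure: u = 9.81×(4.3 − 1.3) = 29.43 kPa.
Initial effective stress: σ'_0 = σ_v − u = 81.93 − 29.43 = 52.5 kPa.
Final effective stress: σ'_f = σ'_0 + Δσ = 52.5 + 54.5 = 107 kPa.
Normally consolidated clay, so the full stress increment lies on the virgin compression line:
S_c = C_c·H/(1+e₀)·log₁₀(σ'_f/σ'_0) = 0.4×4.8/(1+0.72)×log₁₀(107/52.5)
    = 1.1163 × 0.30922 = 0.3452 m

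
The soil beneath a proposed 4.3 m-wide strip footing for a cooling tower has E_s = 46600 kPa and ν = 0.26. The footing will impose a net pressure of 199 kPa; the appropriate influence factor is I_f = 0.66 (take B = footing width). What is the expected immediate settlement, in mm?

Immediate (elastic) settlement: S_e = q·B·(1−ν²)/E_s · I_f.
S_e = 199 × 4.3 × (1 − 0.26²) / 46600 × 0.66
    = 199 × 4.3 × 0.9324 / 46600 × 0.66
    = 0.0113 m = 11.3 mm

S_e ≈ 11.3 mm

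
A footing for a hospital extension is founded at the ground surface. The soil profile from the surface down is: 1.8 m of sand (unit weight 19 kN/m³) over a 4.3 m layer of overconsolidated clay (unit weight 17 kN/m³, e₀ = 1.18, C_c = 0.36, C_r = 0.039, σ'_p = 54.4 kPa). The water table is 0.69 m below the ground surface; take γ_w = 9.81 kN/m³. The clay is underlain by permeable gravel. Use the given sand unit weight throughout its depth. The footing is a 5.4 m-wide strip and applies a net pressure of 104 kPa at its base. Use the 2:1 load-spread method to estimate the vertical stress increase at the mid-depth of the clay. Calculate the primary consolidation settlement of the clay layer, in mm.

Mid-depth of clay below the ground surface: z = 1.8 + 4.3/2 = 3.95 m.
Total vertical stress at mid-clay: σ_v = 19×1.8 + 17×2.15 = 70.75 kPa.
Pore pressure: u = 9.81×(3.95 − 0.69) = 31.981 kPa.
Initial effective stress: σ'_0 = σ_v − u = 70.75 − 31.981 = 38.769 kPa.
Stress increase at mid-clay by the 2:1 spreading method:
Δσ = qB/(B+z) = 104×5.4/(5.4+3.95) = 60.064 kPa
Final effective stress: σ'_f = 38.769 + 60.064 = 98.833 kPa.
σ'_f = 98.833 > σ'_p = 54.4 kPa, so the stress path crosses the preconsolidation pressure — recompression up to σ'_p, then virgin compression beyond:
S_c = H/(1+e₀)·[C_r·log₁₀(σ'_p/σ'_0) + C_c·log₁₀(σ'_f/σ'_p)]
    = 4.3/2.18 × [0.039×log₁₀(54.4/38.769) + 0.36×log₁₀(98.833/54.4)]
    = 1.9725 × [0.0057375 + 0.093349] = 0.1954 m

S_c ≈ 195 mm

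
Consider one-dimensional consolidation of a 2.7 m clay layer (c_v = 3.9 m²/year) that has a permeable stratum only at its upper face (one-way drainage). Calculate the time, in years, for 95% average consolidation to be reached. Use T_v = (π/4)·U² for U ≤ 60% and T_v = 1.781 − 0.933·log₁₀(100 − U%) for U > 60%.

Drainage path length: H_d = H = 2.7 m (single drainage).
U > 60%: T_v = 1.781 − 0.933·log₁₀(100 − 95) = 1.1289.
t = T_v·H_d²/c_v = 1.1289×2.7²/3.9 = 2.11 years.

t ≈ 2.11 years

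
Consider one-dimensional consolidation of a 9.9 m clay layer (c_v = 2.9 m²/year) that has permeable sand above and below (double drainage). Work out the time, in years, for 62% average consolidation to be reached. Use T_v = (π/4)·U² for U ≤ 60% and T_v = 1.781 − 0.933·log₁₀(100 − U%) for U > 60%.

t ≈ 2.59 years

Drainage path length: H_d = H/2 = 4.95 m (double drainage).
U > 60%: T_v = 1.781 − 0.933·log₁₀(100 − 62) = 0.30706.
t = T_v·H_d²/c_v = 0.30706×4.95²/2.9 = 2.594 years.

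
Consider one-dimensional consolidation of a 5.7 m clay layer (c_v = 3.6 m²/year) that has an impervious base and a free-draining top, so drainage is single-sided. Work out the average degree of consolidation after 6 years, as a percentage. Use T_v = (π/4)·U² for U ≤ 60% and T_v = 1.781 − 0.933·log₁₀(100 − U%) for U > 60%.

U ≈ 84.3 %

Drainage path length: H_d = H = 5.7 m (single drainage).
T_v = c_v·t/H_d² = 3.6×6/5.7² = 0.66482.
T_v = 0.66482 corresponds to the U > 60% branch:
U = 1 − 10^((1.781 − T_v)/0.933)/100 = 0.8428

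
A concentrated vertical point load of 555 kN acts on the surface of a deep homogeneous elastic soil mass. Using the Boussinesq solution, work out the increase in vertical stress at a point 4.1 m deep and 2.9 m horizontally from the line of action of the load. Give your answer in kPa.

Boussinesq vertical stress below a point load on an elastic half-space:
Δσ_z = 3P/(2πz²) · [1 + (r/z)²]^(−5/2)
r/z = 2.9/4.1 = 0.70732; [1+(r/z)²]^(−5/2) = 0.36271.
Δσ_z = 3×555/(2π×4.1²) × 0.36271 = 15.764 × 0.36271 = 5.718 kPa

Δσ_z ≈ 5.72 kPa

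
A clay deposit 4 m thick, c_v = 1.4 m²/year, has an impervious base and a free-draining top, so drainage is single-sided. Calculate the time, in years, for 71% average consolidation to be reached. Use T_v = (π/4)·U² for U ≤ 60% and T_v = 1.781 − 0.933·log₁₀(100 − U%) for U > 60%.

t ≈ 4.76 years

Drainage path length: H_d = H = 4 m (single drainage).
U > 60%: T_v = 1.781 − 0.933·log₁₀(100 − 71) = 0.41658.
t = T_v·H_d²/c_v = 0.41658×4²/1.4 = 4.761 years.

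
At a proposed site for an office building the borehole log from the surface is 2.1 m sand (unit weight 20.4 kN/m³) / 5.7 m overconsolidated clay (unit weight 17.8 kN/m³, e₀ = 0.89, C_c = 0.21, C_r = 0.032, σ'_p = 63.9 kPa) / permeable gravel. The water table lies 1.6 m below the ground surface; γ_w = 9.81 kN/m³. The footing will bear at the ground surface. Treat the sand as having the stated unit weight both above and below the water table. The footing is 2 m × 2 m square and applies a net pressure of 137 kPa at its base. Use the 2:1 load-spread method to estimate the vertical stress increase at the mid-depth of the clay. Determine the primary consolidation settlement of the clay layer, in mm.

S_c ≈ 35.2 mm

Mid-depth of clay below the ground surface: z = 2.1 + 5.7/2 = 4.95 m.
Total vertical stress at mid-clay: σ_v = 20.4×2.1 + 17.8×2.85 = 93.57 kPa.
Pore pressure: u = 9.81×(4.95 − 1.6) = 32.864 kPa.
Initial effective stress: σ'_0 = σ_v − u = 93.57 − 32.864 = 60.706 kPa.
Stress increase at mid-clay by the 2:1 spreading method:
Δσ = qBL/((B+z)(L+z)) = 137×2×2/((2+4.95)(2+4.95)) = 11.345 kPa
Final effective stress: σ'_f = 60.706 + 11.345 = 72.051 kPa.
σ'_f = 72.051 > σ'_p = 63.9 kPa, so the stress path crosses the preconsolidation pressure — recompression up to σ'_p, then virgin compression beyond:
S_c = H/(1+e₀)·[C_r·log₁₀(σ'_p/σ'_0) + C_c·log₁₀(σ'_f/σ'_p)]
    = 5.7/1.89 × [0.032×log₁₀(63.9/60.706) + 0.21×log₁₀(72.051/63.9)]
    = 3.0159 × [0.00071262 + 0.010949] = 0.03517 m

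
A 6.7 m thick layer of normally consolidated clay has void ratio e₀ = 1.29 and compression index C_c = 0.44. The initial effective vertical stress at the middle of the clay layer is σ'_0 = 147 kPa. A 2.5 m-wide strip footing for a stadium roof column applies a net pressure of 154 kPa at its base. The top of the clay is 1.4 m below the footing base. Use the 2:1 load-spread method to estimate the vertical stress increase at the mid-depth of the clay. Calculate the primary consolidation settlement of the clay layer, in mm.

Mid-depth of clay below the footing base: z = 1.4 + 6.7/2 = 4.75 m.
Stress increase at mid-clay by the 2:1 spreading method:
Δσ = qB/(B+z) = 154×2.5/(2.5+4.75) = 53.103 kPa
Final effective stress: σ'_f = σ'_0 + Δσ = 147 + 53.103 = 200.1 kPa.
Normally consolidated clay, so the full stress increment lies on the virgin compression line:
S_c = C_c·H/(1+e₀)·log₁₀(σ'_f/σ'_0) = 0.44×6.7/(1+1.29)×log₁₀(200.1/147)
    = 1.2873 × 0.13393 = 0.1724 m

S_c ≈ 172 mm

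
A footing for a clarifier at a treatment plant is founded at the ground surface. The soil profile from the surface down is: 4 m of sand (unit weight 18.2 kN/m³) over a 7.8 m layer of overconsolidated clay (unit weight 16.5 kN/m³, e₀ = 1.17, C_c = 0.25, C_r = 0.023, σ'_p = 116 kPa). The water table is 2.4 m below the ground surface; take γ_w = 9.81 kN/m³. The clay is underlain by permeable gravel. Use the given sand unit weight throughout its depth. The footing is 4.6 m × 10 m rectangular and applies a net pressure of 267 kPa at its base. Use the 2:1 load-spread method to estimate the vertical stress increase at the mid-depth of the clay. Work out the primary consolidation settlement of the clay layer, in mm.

Mid-depth of clay below the ground surface: z = 4 + 7.8/2 = 7.9 m.
Total vertical stress at mid-clay: σ_v = 18.2×4 + 16.5×3.9 = 137.15 kPa.
Pore pressure: u = 9.81×(7.9 − 2.4) = 53.955 kPa.
Initial effective stress: σ'_0 = σ_v − u = 137.15 − 53.955 = 83.195 kPa.
Stress increase at mid-clay by the 2:1 spreading method:
Δσ = qBL/((B+z)(L+z)) = 267×4.6×10/((4.6+7.9)(10+7.9)) = 54.892 kPa
Final effective stress: σ'_f = 83.195 + 54.892 = 138.09 kPa.
σ'_f = 138.09 > σ'_p = 116 kPa, so the stress path crosses the preconsolidation pressure — recompression up to σ'_p, then virgin compression beyond:
S_c = H/(1+e₀)·[C_r·log₁₀(σ'_p/σ'_0) + C_c·log₁₀(σ'_f/σ'_p)]
    = 7.8/2.17 × [0.023×log₁₀(116/83.195) + 0.25×log₁₀(138.09/116)]
    = 3.5945 × [0.0033203 + 0.018926] = 0.07996 m

S_c ≈ 80 mm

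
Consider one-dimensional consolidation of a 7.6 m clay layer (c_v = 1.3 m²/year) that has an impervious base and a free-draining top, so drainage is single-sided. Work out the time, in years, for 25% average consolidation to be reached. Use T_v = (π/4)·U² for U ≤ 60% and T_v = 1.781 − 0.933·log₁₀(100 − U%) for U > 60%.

Drainage path length: H_d = H = 7.6 m (single drainage).
U ≤ 60%: T_v = (π/4)·U² = (π/4)×0.25² = 0.049087.
t = T_v·H_d²/c_v = 0.049087×7.6²/1.3 = 2.181 years.

t ≈ 2.18 years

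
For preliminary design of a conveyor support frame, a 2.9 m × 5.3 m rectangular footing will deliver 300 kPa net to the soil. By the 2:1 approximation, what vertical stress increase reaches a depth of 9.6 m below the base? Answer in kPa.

Δσ_z ≈ 24.8 kPa

By the 2:1 method the load spreads at 1 horizontal : 2 vertical, so at depth z the loaded area has grown by z in each plan dimension:
Δσ = qBL/((B+z)(L+z)) = 300×2.9×5.3/((2.9+9.6)(5.3+9.6)) = 24.757 kPa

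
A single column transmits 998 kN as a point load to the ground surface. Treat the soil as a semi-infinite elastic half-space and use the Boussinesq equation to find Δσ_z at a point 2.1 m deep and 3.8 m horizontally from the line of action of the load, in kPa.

Δσ_z ≈ 2.86 kPa

Boussinesq vertical stress below a point load on an elastic half-space:
Δσ_z = 3P/(2πz²) · [1 + (r/z)²]^(−5/2)
r/z = 3.8/2.1 = 1.8095; [1+(r/z)²]^(−5/2) = 0.026474.
Δσ_z = 3×998/(2π×2.1²) × 0.026474 = 108.05 × 0.026474 = 2.861 kPa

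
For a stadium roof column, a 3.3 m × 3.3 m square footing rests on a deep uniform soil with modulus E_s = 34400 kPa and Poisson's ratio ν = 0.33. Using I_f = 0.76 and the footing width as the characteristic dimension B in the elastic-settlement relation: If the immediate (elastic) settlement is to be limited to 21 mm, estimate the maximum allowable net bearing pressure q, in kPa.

q ≈ 323 kPa

S_e = q·B·(1−ν²)/E_s · I_f  ⇒  q = S_e·E_s / (B·(1−ν²)·I_f).
q = 0.021 × 34400 / (3.3 × 0.8911 × 0.76) = 323.2 kPa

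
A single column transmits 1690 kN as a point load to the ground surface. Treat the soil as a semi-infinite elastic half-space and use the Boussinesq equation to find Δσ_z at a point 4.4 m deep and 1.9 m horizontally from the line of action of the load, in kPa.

Δσ_z ≈ 27.2 kPa

Boussinesq vertical stress below a point load on an elastic half-space:
Δσ_z = 3P/(2πz²) · [1 + (r/z)²]^(−5/2)
r/z = 1.9/4.4 = 0.43182; [1+(r/z)²]^(−5/2) = 0.65217.
Δσ_z = 3×1690/(2π×4.4²) × 0.65217 = 41.68 × 0.65217 = 27.18 kPa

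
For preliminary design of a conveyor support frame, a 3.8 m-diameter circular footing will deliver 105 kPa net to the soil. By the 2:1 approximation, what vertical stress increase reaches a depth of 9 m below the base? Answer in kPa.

By the 2:1 method the load spreads at 1 horizontal : 2 vertical, so at depth z the loaded area has grown by z in each plan dimension:
Δσ ≈ qD²/(D+z)² = 105×3.8²/(3.8+9)² = 9.2542 kPa

Δσ_z ≈ 9.25 kPa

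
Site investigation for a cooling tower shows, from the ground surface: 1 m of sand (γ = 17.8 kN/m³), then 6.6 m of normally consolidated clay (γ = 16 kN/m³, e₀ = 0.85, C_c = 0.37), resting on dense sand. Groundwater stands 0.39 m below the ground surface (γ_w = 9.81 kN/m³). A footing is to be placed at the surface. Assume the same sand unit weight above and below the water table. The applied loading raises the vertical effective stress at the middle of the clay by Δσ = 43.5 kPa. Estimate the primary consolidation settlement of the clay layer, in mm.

S_c ≈ 490 mm

Mid-depth of clay below the ground surface: z = 1 + 6.6/2 = 4.3 m.
Total vertical stress at mid-clay: σ_v = 17.8×1 + 16×3.3 = 70.6 kPa.
Pore pressure: u = 9.81×(4.3 − 0.39) = 38.357 kPa.
Initial effective stress: σ'_0 = σ_v − u = 70.6 − 38.357 = 32.243 kPa.
Final effective stress: σ'_f = σ'_0 + Δσ = 32.243 + 43.5 = 75.743 kPa.
Normally consolidated clay, so the full stress increment lies on the virgin compression line:
S_c = C_c·H/(1+e₀)·log₁₀(σ'_f/σ'_0) = 0.37×6.6/(1+0.85)×log₁₀(75.743/32.243)
    = 1.32 × 0.37091 = 0.4896 m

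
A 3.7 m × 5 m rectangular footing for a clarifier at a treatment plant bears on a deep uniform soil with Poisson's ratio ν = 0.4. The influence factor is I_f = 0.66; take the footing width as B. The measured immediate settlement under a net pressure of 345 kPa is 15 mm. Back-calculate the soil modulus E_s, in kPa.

E_s ≈ 47200 kPa

S_e = q·B·(1−ν²)/E_s · I_f  ⇒  E_s = q·B·(1−ν²)·I_f / S_e.
E_s = 345 × 3.7 × 0.84 × 0.66 / 0.015 = 47180 kPa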